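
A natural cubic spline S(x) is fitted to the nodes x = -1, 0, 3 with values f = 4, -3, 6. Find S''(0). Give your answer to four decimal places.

7.5000

With m_i denoting the second derivative at x_i, h_i = 1, 3, and Δ_i = (y_(i+1) − y_i)/h_i = -7, 3:
  1·m_0 + 8·m_1 + 3·m_2 = 6(Δ_1 - Δ_0) = 60
Natural end conditions: m_0 = m_2 = 0.
Forward elimination and back-substitution give m_0 = 0, m_1 = 15/2, m_2 = 0.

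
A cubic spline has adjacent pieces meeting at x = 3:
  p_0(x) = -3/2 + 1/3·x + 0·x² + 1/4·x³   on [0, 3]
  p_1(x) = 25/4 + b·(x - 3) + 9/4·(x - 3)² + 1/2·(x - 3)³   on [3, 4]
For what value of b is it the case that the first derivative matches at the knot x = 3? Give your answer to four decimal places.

p_0'(x) = 1/3 + 0·x + 3/4·x², so p_0'(3) = 85/12. On the right, p_1'(3) = b, so b = 85/12.

7.0833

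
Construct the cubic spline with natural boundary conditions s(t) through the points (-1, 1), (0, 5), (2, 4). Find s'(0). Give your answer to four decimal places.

With σ_i denoting the second derivative at x_i, h_i = 1, 2, and Δ_i = (y_(i+1) − y_i)/h_i = 4, -1/2:
  1·σ_0 + 6·σ_1 + 2·σ_2 = 6(Δ_1 - Δ_0) = -27
Natural end conditions: σ_0 = σ_2 = 0.
Solving: σ_0 = 0, σ_1 = -9/2, σ_2 = 0.
On [0, 2], s'(t) = b_1 + 2c_1·t + 3d_1·t² with b_1 = Δ_1 - h_1(2σ_1 + σ_2)/6 = 5/2, c_1 = σ_1/2 = -9/4, d_1 = (σ_2 - σ_1)/(6h_1) = 3/8. So s'(0) = 5/2.

2.5000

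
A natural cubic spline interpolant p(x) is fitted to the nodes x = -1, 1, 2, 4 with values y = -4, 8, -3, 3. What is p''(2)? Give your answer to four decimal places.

17.3143

Write m_i for p''(x_i). With h_i = 2, 1, 2 and divided differences Δ_i = 6, -11, 3, the continuity of p' gives the tridiagonal system
  2·m_0 + 6·m_1 + 1·m_2 = 6(Δ_1 - Δ_0) = -102
  1·m_1 + 6·m_2 + 2·m_3 = 6(Δ_2 - Δ_1) = 84
Natural end conditions: m_0 = m_3 = 0.
Solving the tridiagonal system: m_0 = 0, m_1 = -696/35, m_2 = 606/35, m_3 = 0.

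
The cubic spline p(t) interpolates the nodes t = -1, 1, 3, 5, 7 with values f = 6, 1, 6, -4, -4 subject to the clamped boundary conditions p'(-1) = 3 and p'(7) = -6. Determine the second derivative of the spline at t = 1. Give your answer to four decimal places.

Put m_i = p'' at the i-th knot. Here h = (2, 2, 2, 2) and Δ = (-5/2, 5/2, -5, 0), so the interior equations h_(i-1)·m_(i-1) + 2(h_(i-1)+h_i)·m_i + h_i·m_(i+1) = 6(Δ_i − Δ_(i-1)) read
  2·m_0 + 8·m_1 + 2·m_2 = 6(Δ_1 - Δ_0) = 30
  2·m_1 + 8·m_2 + 2·m_3 = 6(Δ_2 - Δ_1) = -45
  2·m_2 + 8·m_3 + 2·m_4 = 6(Δ_3 - Δ_2) = 30
Clamped end conditions give two more equations: 2h_0·m_0 + h_0·m_1 = 6(Δ_0 - p'(-1)) = -33 and h_3·m_3 + 2h_3·m_4 = 6(p'(7) - Δ_3) = -36.
Solving: m_0 = -183/14, m_1 = 135/14, m_2 = -21/2, m_3 = 69/7, m_4 = -195/14.

9.6429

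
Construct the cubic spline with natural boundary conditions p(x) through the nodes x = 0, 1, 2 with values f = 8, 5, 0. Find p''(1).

-3

Put M_i = p'' at the i-th knot. Here h = (1, 1) and Δ = (-3, -5), so the interior equations h_(i-1)·M_(i-1) + 2(h_(i-1)+h_i)·M_i + h_i·M_(i+1) = 6(Δ_i − Δ_(i-1)) read
  1·M_0 + 4·M_1 + 1·M_2 = 6(Δ_1 - Δ_0) = -12
Natural end conditions: M_0 = M_2 = 0.
Solving the tridiagonal system: M_0 = 0, M_1 = -3, M_2 = 0.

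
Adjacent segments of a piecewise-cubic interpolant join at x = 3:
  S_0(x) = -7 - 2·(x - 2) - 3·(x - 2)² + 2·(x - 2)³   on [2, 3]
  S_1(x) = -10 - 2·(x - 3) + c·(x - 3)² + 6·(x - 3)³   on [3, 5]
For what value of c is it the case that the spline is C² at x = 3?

S_0''(x) = -6 + 12·(x - 2), so S_0''(3) = 6. On the right, S_1''(3) = 2c, so c = 3.

3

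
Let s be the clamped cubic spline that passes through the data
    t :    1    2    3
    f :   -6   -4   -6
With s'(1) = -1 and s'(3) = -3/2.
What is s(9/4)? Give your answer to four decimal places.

Write M_i for s''(x_i). With h_i = 1, 1 and divided differences Δ_i = 2, -2, the continuity of s' gives the tridiagonal system
  1·M_0 + 4·M_1 + 1·M_2 = 6(Δ_1 - Δ_0) = -24
Clamped end conditions give two more equations: 2h_0·M_0 + h_0·M_1 = 6(Δ_0 - s'(1)) = 18 and h_1·M_1 + 2h_1·M_2 = 6(s'(3) - Δ_1) = 3.
Forward elimination and back-substitution give M_0 = 59/4, M_1 = -23/2, M_2 = 29/4.
On [2, 3], s(t) = -4 + 5/8·(t - 2) - 23/4·(t - 2)² + 25/8·(t - 2)³.
With (t - 2) = 1/4: s(9/4) = -2127/512.

-4.1543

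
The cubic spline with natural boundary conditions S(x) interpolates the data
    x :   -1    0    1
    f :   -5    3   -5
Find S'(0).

0

Let σ_i = S''(x_i). Step sizes h_i = 1, 1; slopes of the chords Δ_i = (y_(i+1) - y_i)/h_i = 8, -8.
  1·σ_0 + 4·σ_1 + 1·σ_2 = 6(Δ_1 - Δ_0) = -96
Natural end conditions: σ_0 = σ_2 = 0.
Forward elimination and back-substitution give σ_0 = 0, σ_1 = -24, σ_2 = 0.
On [0, 1], S'(x) = b_1 + 2c_1·x + 3d_1·x² with b_1 = Δ_1 - h_1(2σ_1 + σ_2)/6 = 0, c_1 = σ_1/2 = -12, d_1 = (σ_2 - σ_1)/(6h_1) = 4. So S'(0) = 0.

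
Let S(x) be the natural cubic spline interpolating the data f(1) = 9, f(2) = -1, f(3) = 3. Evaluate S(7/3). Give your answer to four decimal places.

With M_i denoting the second derivative at x_i, h_i = 1, 1, and Δ_i = (y_(i+1) − y_i)/h_i = -10, 4:
  1·M_0 + 4·M_1 + 1·M_2 = 6(Δ_1 - Δ_0) = 84
Natural end conditions: M_0 = M_2 = 0.
Hence M_0 = 0, M_1 = 21, M_2 = 0.
On [2, 3], S(x) = -1 - 3·(x - 2) + 21/2·(x - 2)² - 7/2·(x - 2)³.
With (x - 2) = 1/3: S(7/3) = -26/27.

-0.9630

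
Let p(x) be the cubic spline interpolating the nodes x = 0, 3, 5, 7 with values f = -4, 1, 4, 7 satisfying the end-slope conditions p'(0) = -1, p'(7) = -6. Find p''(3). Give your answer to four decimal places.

With σ_i denoting the second derivative at x_i, h_i = 3, 2, 2, and Δ_i = (y_(i+1) − y_i)/h_i = 5/3, 3/2, 3/2:
  3·σ_0 + 10·σ_1 + 2·σ_2 = 6(Δ_1 - Δ_0) = -1
  2·σ_1 + 8·σ_2 + 2·σ_3 = 6(Δ_2 - Δ_1) = 0
Clamped end conditions give two more equations: 2h_0·σ_0 + h_0·σ_1 = 6(Δ_0 - p'(0)) = 16 and h_2·σ_2 + 2h_2·σ_3 = 6(p'(7) - Δ_2) = -45.
Forward elimination and back-substitution give σ_0 = 404/111, σ_1 = -72/37, σ_2 = 279/74, σ_3 = -486/37.

-1.9459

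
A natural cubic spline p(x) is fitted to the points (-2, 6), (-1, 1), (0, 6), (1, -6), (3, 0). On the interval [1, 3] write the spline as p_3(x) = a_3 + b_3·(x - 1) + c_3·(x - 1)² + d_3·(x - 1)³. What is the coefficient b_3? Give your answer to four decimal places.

Put M_i = p'' at the i-th knot. Here h = (1, 1, 1, 2) and Δ = (-5, 5, -12, 3), so the interior equations h_(i-1)·M_(i-1) + 2(h_(i-1)+h_i)·M_i + h_i·M_(i+1) = 6(Δ_i − Δ_(i-1)) read
  1·M_0 + 4·M_1 + 1·M_2 = 6(Δ_1 - Δ_0) = 60
  1·M_1 + 4·M_2 + 1·M_3 = 6(Δ_2 - Δ_1) = -102
  1·M_2 + 6·M_3 + 2·M_4 = 6(Δ_3 - Δ_2) = 90
Natural end conditions: M_0 = M_4 = 0.
Forward elimination and back-substitution give M_0 = 0, M_1 = 1041/43, M_2 = -1584/43, M_3 = 909/43, M_4 = 0.
On [1, 3], with p_3(x) = a_3 + b_3·(x - 1) + c_3·(x - 1)² + d_3·(x - 1)³: c_3 = M_3/2 = 909/86, d_3 = (M_4 - M_3)/(6h_3) = -303/172, b_3 = Δ_3 - h_3(2M_3 + M_4)/6 = -477/43.

-11.0930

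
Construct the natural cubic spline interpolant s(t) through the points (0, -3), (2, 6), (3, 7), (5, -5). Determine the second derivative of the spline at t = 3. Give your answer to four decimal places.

Write σ_i for s''(x_i). With h_i = 2, 1, 2 and divided differences Δ_i = 9/2, 1, -6, the continuity of s' gives the tridiagonal system
  2·σ_0 + 6·σ_1 + 1·σ_2 = 6(Δ_1 - Δ_0) = -21
  1·σ_1 + 6·σ_2 + 2·σ_3 = 6(Δ_2 - Δ_1) = -42
Natural end conditions: σ_0 = σ_3 = 0.
Solving: σ_0 = 0, σ_1 = -12/5, σ_2 = -33/5, σ_3 = 0.

-6.6000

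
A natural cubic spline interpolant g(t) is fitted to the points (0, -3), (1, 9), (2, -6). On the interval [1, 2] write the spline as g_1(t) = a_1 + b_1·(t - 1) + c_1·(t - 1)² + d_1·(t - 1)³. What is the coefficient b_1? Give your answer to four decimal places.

-1.5000

Put M_i = g'' at the i-th knot. Here h = (1, 1) and Δ = (12, -15), so the interior equations h_(i-1)·M_(i-1) + 2(h_(i-1)+h_i)·M_i + h_i·M_(i+1) = 6(Δ_i − Δ_(i-1)) read
  1·M_0 + 4·M_1 + 1·M_2 = 6(Δ_1 - Δ_0) = -162
Natural end conditions: M_0 = M_2 = 0.
Forward elimination and back-substitution give M_0 = 0, M_1 = -81/2, M_2 = 0.
On [1, 2], with g_1(t) = a_1 + b_1·(t - 1) + c_1·(t - 1)² + d_1·(t - 1)³: c_1 = M_1/2 = -81/4, d_1 = (M_2 - M_1)/(6h_1) = 27/4, b_1 = Δ_1 - h_1(2M_1 + M_2)/6 = -3/2.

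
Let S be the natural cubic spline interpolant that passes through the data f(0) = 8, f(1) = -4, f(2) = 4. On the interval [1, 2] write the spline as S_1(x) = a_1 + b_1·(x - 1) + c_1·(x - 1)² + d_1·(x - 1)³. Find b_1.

Write m_i for S''(x_i). With h_i = 1, 1 and divided differences Δ_i = -12, 8, the continuity of S' gives the tridiagonal system
  1·m_0 + 4·m_1 + 1·m_2 = 6(Δ_1 - Δ_0) = 120
Natural end conditions: m_0 = m_2 = 0.
Solving: m_0 = 0, m_1 = 30, m_2 = 0.
On [1, 2], with S_1(x) = a_1 + b_1·(x - 1) + c_1·(x - 1)² + d_1·(x - 1)³: c_1 = m_1/2 = 15, d_1 = (m_2 - m_1)/(6h_1) = -5, b_1 = Δ_1 - h_1(2m_1 + m_2)/6 = -2.

-2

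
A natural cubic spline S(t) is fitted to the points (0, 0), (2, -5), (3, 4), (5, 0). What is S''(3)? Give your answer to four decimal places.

Put M_i = S'' at the i-th knot. Here h = (2, 1, 2) and Δ = (-5/2, 9, -2), so the interior equations h_(i-1)·M_(i-1) + 2(h_(i-1)+h_i)·M_i + h_i·M_(i+1) = 6(Δ_i − Δ_(i-1)) read
  2·M_0 + 6·M_1 + 1·M_2 = 6(Δ_1 - Δ_0) = 69
  1·M_1 + 6·M_2 + 2·M_3 = 6(Δ_2 - Δ_1) = -66
Natural end conditions: M_0 = M_3 = 0.
Forward elimination and back-substitution give M_0 = 0, M_1 = 96/7, M_2 = -93/7, M_3 = 0.

-13.2857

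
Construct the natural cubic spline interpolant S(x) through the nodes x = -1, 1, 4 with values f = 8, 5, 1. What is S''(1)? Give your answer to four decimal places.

Put σ_i = S'' at the i-th knot. Here h = (2, 3) and Δ = (-3/2, -4/3), so the interior equations h_(i-1)·σ_(i-1) + 2(h_(i-1)+h_i)·σ_i + h_i·σ_(i+1) = 6(Δ_i − Δ_(i-1)) read
  2·σ_0 + 10·σ_1 + 3·σ_2 = 6(Δ_1 - Δ_0) = 1
Natural end conditions: σ_0 = σ_2 = 0.
Hence σ_0 = 0, σ_1 = 1/10, σ_2 = 0.

0.1000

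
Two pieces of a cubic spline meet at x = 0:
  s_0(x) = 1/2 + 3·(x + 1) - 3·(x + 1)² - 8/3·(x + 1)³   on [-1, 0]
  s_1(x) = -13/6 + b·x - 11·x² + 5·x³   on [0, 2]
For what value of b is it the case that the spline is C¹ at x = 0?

-11

s_0'(x) = 3 - 6·(x + 1) - 8·(x + 1)², so s_0'(0) = -11. On the right, s_1'(0) = b, so b = -11.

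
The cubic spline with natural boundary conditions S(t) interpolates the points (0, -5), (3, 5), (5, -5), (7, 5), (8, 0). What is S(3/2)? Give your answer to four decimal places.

Put M_i = S'' at the i-th knot. Here h = (3, 2, 2, 1) and Δ = (10/3, -5, 5, -5), so the interior equations h_(i-1)·M_(i-1) + 2(h_(i-1)+h_i)·M_i + h_i·M_(i+1) = 6(Δ_i − Δ_(i-1)) read
  3·M_0 + 10·M_1 + 2·M_2 = 6(Δ_1 - Δ_0) = -50
  2·M_1 + 8·M_2 + 2·M_3 = 6(Δ_2 - Δ_1) = 60
  2·M_2 + 6·M_3 + 1·M_4 = 6(Δ_3 - Δ_2) = -60
Natural end conditions: M_0 = M_4 = 0.
Hence M_0 = 0, M_1 = -395/52, M_2 = 675/52, M_3 = -745/52, M_4 = 0.
On [0, 3], S(t) = -5 + 2225/312·t + 0·t² - 395/936·t³.
With t = 3/2: S(3/2) = 3555/832.

4.2728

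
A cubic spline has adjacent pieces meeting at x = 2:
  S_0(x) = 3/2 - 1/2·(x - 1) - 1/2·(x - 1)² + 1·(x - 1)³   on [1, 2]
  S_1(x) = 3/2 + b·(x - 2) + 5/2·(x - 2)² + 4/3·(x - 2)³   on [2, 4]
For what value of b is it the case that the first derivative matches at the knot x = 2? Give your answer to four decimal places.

S_0'(x) = -1/2 - 1·(x - 1) + 3·(x - 1)², so S_0'(2) = 3/2. On the right, S_1'(2) = b, so b = 3/2.

1.5000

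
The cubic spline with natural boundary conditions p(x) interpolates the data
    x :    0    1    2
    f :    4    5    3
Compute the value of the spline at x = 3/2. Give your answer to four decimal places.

4.2813

Write σ_i for p''(x_i). With h_i = 1, 1 and divided differences Δ_i = 1, -2, the continuity of p' gives the tridiagonal system
  1·σ_0 + 4·σ_1 + 1·σ_2 = 6(Δ_1 - Δ_0) = -18
Natural end conditions: σ_0 = σ_2 = 0.
Hence σ_0 = 0, σ_1 = -9/2, σ_2 = 0.
On [1, 2], p(x) = 5 - 1/2·(x - 1) - 9/4·(x - 1)² + 3/4·(x - 1)³.
With (x - 1) = 1/2: p(3/2) = 137/32.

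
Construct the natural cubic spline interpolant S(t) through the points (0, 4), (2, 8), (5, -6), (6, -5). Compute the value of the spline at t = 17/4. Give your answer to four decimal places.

-3.5993

With m_i denoting the second derivative at x_i, h_i = 2, 3, 1, and Δ_i = (y_(i+1) − y_i)/h_i = 2, -14/3, 1:
  2·m_0 + 10·m_1 + 3·m_2 = 6(Δ_1 - Δ_0) = -40
  3·m_1 + 8·m_2 + 1·m_3 = 6(Δ_2 - Δ_1) = 34
Natural end conditions: m_0 = m_3 = 0.
Forward elimination and back-substitution give m_0 = 0, m_1 = -422/71, m_2 = 460/71, m_3 = 0.
On [2, 5], S(t) = 8 - 418/213·(t - 2) - 211/71·(t - 2)² + 49/71·(t - 2)³.
With (t - 2) = 9/4: S(17/4) = -16355/4544.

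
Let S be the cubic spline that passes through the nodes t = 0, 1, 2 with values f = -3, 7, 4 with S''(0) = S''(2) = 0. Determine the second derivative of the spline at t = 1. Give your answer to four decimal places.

-19.5000

Let M_i = S''(x_i). Step sizes h_i = 1, 1; slopes of the chords Δ_i = (y_(i+1) - y_i)/h_i = 10, -3.
  1·M_0 + 4·M_1 + 1·M_2 = 6(Δ_1 - Δ_0) = -78
Natural end conditions: M_0 = M_2 = 0.
Solving: M_0 = 0, M_1 = -39/2, M_2 = 0.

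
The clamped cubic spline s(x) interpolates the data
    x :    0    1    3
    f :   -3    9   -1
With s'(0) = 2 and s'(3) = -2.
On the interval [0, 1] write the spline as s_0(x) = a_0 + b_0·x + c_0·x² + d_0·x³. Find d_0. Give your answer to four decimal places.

With M_i denoting the second derivative at x_i, h_i = 1, 2, and Δ_i = (y_(i+1) − y_i)/h_i = 12, -5:
  1·M_0 + 6·M_1 + 2·M_2 = 6(Δ_1 - Δ_0) = -102
Clamped end conditions give two more equations: 2h_0·M_0 + h_0·M_1 = 6(Δ_0 - s'(0)) = 60 and h_1·M_1 + 2h_1·M_2 = 6(s'(3) - Δ_1) = 18.
Hence M_0 = 137/3, M_1 = -94/3, M_2 = 121/6.
On [0, 1], with s_0(x) = a_0 + b_0·x + c_0·x² + d_0·x³: c_0 = M_0/2 = 137/6, d_0 = (M_1 - M_0)/(6h_0) = -77/6, b_0 = Δ_0 - h_0(2M_0 + M_1)/6 = 2.

-12.8333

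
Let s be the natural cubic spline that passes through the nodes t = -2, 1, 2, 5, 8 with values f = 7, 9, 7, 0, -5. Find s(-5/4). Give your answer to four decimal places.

Let σ_i = s''(x_i). Step sizes h_i = 3, 1, 3, 3; slopes of the chords Δ_i = (y_(i+1) - y_i)/h_i = 2/3, -2, -7/3, -5/3.
  3·σ_0 + 8·σ_1 + 1·σ_2 = 6(Δ_1 - Δ_0) = -16
  1·σ_1 + 8·σ_2 + 3·σ_3 = 6(Δ_2 - Δ_1) = -2
  3·σ_2 + 12·σ_3 + 3·σ_4 = 6(Δ_3 - Δ_2) = 4
Natural end conditions: σ_0 = σ_4 = 0.
Solving: σ_0 = 0, σ_1 = -113/57, σ_2 = -8/57, σ_3 = 7/19, σ_4 = 0.
On [-2, 1], s(t) = 7 + 63/38·(t + 2) + 0·(t + 2)² - 113/1026·(t + 2)³.
With (t + 2) = 3/4: s(-5/4) = 19935/2432.

8.1970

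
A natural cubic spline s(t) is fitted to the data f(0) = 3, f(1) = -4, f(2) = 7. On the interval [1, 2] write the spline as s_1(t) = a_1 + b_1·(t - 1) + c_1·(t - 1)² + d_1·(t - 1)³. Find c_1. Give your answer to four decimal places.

With σ_i denoting the second derivative at x_i, h_i = 1, 1, and Δ_i = (y_(i+1) − y_i)/h_i = -7, 11:
  1·σ_0 + 4·σ_1 + 1·σ_2 = 6(Δ_1 - Δ_0) = 108
Natural end conditions: σ_0 = σ_2 = 0.
Solving the tridiagonal system: σ_0 = 0, σ_1 = 27, σ_2 = 0.
On [1, 2], with s_1(t) = a_1 + b_1·(t - 1) + c_1·(t - 1)² + d_1·(t - 1)³: c_1 = σ_1/2 = 27/2, d_1 = (σ_2 - σ_1)/(6h_1) = -9/2, b_1 = Δ_1 - h_1(2σ_1 + σ_2)/6 = 2.

13.5000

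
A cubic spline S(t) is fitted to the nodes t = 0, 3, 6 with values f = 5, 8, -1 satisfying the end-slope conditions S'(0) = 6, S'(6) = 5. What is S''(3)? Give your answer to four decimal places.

Put σ_i = S'' at the i-th knot. Here h = (3, 3) and Δ = (1, -3), so the interior equations h_(i-1)·σ_(i-1) + 2(h_(i-1)+h_i)·σ_i + h_i·σ_(i+1) = 6(Δ_i − Δ_(i-1)) read
  3·σ_0 + 12·σ_1 + 3·σ_2 = 6(Δ_1 - Δ_0) = -24
Clamped end conditions give two more equations: 2h_0·σ_0 + h_0·σ_1 = 6(Δ_0 - S'(0)) = -30 and h_1·σ_1 + 2h_1·σ_2 = 6(S'(6) - Δ_1) = 48.
Solving the tridiagonal system: σ_0 = -19/6, σ_1 = -11/3, σ_2 = 59/6.

-3.6667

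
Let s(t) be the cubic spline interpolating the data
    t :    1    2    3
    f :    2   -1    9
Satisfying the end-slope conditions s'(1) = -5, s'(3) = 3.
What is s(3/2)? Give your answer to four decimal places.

With M_i denoting the second derivative at x_i, h_i = 1, 1, and Δ_i = (y_(i+1) − y_i)/h_i = -3, 10:
  1·M_0 + 4·M_1 + 1·M_2 = 6(Δ_1 - Δ_0) = 78
Clamped end conditions give two more equations: 2h_0·M_0 + h_0·M_1 = 6(Δ_0 - s'(1)) = 12 and h_1·M_1 + 2h_1·M_2 = 6(s'(3) - Δ_1) = -42.
Forward elimination and back-substitution give M_0 = -19/2, M_1 = 31, M_2 = -73/2.
On [1, 2], s(t) = 2 - 5·(t - 1) - 19/4·(t - 1)² + 27/4·(t - 1)³.
With (t - 1) = 1/2: s(3/2) = -27/32.

-0.8438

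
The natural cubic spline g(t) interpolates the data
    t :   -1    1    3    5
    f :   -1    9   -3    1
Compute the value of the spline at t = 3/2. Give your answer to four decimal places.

Let σ_i = g''(x_i). Step sizes h_i = 2, 2, 2; slopes of the chords Δ_i = (y_(i+1) - y_i)/h_i = 5, -6, 2.
  2·σ_0 + 8·σ_1 + 2·σ_2 = 6(Δ_1 - Δ_0) = -66
  2·σ_1 + 8·σ_2 + 2·σ_3 = 6(Δ_2 - Δ_1) = 48
Natural end conditions: σ_0 = σ_3 = 0.
Solving the tridiagonal system: σ_0 = 0, σ_1 = -52/5, σ_2 = 43/5, σ_3 = 0.
On [1, 3], g(t) = 9 - 29/15·(t - 1) - 26/5·(t - 1)² + 19/12·(t - 1)³.
With (t - 1) = 1/2: g(3/2) = 1109/160.

6.9313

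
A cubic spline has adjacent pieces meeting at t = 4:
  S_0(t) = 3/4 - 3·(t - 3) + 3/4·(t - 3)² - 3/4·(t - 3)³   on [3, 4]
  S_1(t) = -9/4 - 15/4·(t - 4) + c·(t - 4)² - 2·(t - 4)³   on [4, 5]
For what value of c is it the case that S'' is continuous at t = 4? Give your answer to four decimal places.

S_0''(t) = 3/2 - 9/2·(t - 3), so S_0''(4) = -3. On the right, S_1''(4) = 2c, so c = -3/2.

-1.5000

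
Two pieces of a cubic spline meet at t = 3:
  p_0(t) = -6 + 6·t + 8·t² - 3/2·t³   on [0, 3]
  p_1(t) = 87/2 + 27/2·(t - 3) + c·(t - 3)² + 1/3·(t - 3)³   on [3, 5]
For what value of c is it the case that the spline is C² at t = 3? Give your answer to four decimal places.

p_0''(t) = 16 - 9·t, so p_0''(3) = -11. On the right, p_1''(3) = 2c, so c = -11/2.

-5.5000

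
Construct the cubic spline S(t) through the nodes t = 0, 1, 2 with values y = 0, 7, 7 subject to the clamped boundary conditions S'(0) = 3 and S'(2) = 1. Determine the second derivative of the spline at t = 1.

Let M_i = S''(x_i). Step sizes h_i = 1, 1; slopes of the chords Δ_i = (y_(i+1) - y_i)/h_i = 7, 0.
  1·M_0 + 4·M_1 + 1·M_2 = 6(Δ_1 - Δ_0) = -42
Clamped end conditions give two more equations: 2h_0·M_0 + h_0·M_1 = 6(Δ_0 - S'(0)) = 24 and h_1·M_1 + 2h_1·M_2 = 6(S'(2) - Δ_1) = 6.
Forward elimination and back-substitution give M_0 = 43/2, M_1 = -19, M_2 = 25/2.

-19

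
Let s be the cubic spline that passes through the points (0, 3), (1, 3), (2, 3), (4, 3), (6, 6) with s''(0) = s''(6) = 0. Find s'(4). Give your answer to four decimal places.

Write m_i for s''(x_i). With h_i = 1, 1, 2, 2 and divided differences Δ_i = 0, 0, 0, 3/2, the continuity of s' gives the tridiagonal system
  1·m_0 + 4·m_1 + 1·m_2 = 6(Δ_1 - Δ_0) = 0
  1·m_1 + 6·m_2 + 2·m_3 = 6(Δ_2 - Δ_1) = 0
  2·m_2 + 8·m_3 + 2·m_4 = 6(Δ_3 - Δ_2) = 9
Natural end conditions: m_0 = m_4 = 0.
Forward elimination and back-substitution give m_0 = 0, m_1 = 3/28, m_2 = -3/7, m_3 = 69/56, m_4 = 0.
On [4, 6], s'(x) = b_3 + 2c_3·(x - 4) + 3d_3·(x - 4)² with b_3 = Δ_3 - h_3(2m_3 + m_4)/6 = 19/28, c_3 = m_3/2 = 69/112, d_3 = (m_4 - m_3)/(6h_3) = -23/224. So s'(4) = 19/28.

0.6786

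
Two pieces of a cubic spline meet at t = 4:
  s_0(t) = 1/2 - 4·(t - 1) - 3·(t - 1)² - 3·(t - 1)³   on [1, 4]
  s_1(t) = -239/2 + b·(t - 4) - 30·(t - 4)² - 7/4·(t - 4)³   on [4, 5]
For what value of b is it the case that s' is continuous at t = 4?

s_0'(t) = -4 - 6·(t - 1) - 9·(t - 1)², so s_0'(4) = -103. On the right, s_1'(4) = b, so b = -103.

-103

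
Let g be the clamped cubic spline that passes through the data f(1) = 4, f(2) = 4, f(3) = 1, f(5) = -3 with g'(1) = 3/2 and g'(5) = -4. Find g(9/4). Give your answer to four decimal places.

Put M_i = g'' at the i-th knot. Here h = (1, 1, 2) and Δ = (0, -3, -2), so the interior equations h_(i-1)·M_(i-1) + 2(h_(i-1)+h_i)·M_i + h_i·M_(i+1) = 6(Δ_i − Δ_(i-1)) read
  1·M_0 + 4·M_1 + 1·M_2 = 6(Δ_1 - Δ_0) = -18
  1·M_1 + 6·M_2 + 2·M_3 = 6(Δ_2 - Δ_1) = 6
Clamped end conditions give two more equations: 2h_0·M_0 + h_0·M_1 = 6(Δ_0 - g'(1)) = -9 and h_2·M_2 + 2h_2·M_3 = 6(g'(5) - Δ_2) = -12.
Solving: M_0 = -23/11, M_1 = -53/11, M_2 = 37/11, M_3 = -103/22.
On [2, 3], g(t) = 4 - 43/22·(t - 2) - 53/22·(t - 2)² + 15/11·(t - 2)³.
With (t - 2) = 1/4: g(9/4) = 2381/704.

3.3821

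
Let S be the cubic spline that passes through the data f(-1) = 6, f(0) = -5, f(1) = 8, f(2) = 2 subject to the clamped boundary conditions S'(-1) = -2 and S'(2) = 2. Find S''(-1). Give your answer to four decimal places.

-59.7333

Put σ_i = S'' at the i-th knot. Here h = (1, 1, 1) and Δ = (-11, 13, -6), so the interior equations h_(i-1)·σ_(i-1) + 2(h_(i-1)+h_i)·σ_i + h_i·σ_(i+1) = 6(Δ_i − Δ_(i-1)) read
  1·σ_0 + 4·σ_1 + 1·σ_2 = 6(Δ_1 - Δ_0) = 144
  1·σ_1 + 4·σ_2 + 1·σ_3 = 6(Δ_2 - Δ_1) = -114
Clamped end conditions give two more equations: 2h_0·σ_0 + h_0·σ_1 = 6(Δ_0 - S'(-1)) = -54 and h_2·σ_2 + 2h_2·σ_3 = 6(S'(2) - Δ_2) = 48.
Solving the tridiagonal system: σ_0 = -896/15, σ_1 = 982/15, σ_2 = -872/15, σ_3 = 796/15.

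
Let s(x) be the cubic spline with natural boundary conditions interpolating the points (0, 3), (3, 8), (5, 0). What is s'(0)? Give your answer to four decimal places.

3.3667

Let M_i = s''(x_i). Step sizes h_i = 3, 2; slopes of the chords Δ_i = (y_(i+1) - y_i)/h_i = 5/3, -4.
  3·M_0 + 10·M_1 + 2·M_2 = 6(Δ_1 - Δ_0) = -34
Natural end conditions: M_0 = M_2 = 0.
Solving the tridiagonal system: M_0 = 0, M_1 = -17/5, M_2 = 0.
On [0, 3], s'(x) = b_0 + 2c_0·x + 3d_0·x² with b_0 = Δ_0 - h_0(2M_0 + M_1)/6 = 101/30, c_0 = M_0/2 = 0, d_0 = (M_1 - M_0)/(6h_0) = -17/90. So s'(0) = 101/30.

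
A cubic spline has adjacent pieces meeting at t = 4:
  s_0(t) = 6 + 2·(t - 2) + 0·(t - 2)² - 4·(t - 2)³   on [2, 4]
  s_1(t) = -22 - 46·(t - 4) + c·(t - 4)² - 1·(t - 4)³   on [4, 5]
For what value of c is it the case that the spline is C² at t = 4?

s_0''(t) = 0 - 24·(t - 2), so s_0''(4) = -48. On the right, s_1''(4) = 2c, so c = -24.

-24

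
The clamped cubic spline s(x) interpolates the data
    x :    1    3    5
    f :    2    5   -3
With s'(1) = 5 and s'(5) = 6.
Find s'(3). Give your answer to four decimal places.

-4.6250

With M_i denoting the second derivative at x_i, h_i = 2, 2, and Δ_i = (y_(i+1) − y_i)/h_i = 3/2, -4:
  2·M_0 + 8·M_1 + 2·M_2 = 6(Δ_1 - Δ_0) = -33
Clamped end conditions give two more equations: 2h_0·M_0 + h_0·M_1 = 6(Δ_0 - s'(1)) = -21 and h_1·M_1 + 2h_1·M_2 = 6(s'(5) - Δ_1) = 60.
Solving the tridiagonal system: M_0 = -7/8, M_1 = -35/4, M_2 = 155/8.
On [3, 5], s'(x) = b_1 + 2c_1·(x - 3) + 3d_1·(x - 3)² with b_1 = Δ_1 - h_1(2M_1 + M_2)/6 = -37/8, c_1 = M_1/2 = -35/8, d_1 = (M_2 - M_1)/(6h_1) = 75/32. So s'(3) = -37/8.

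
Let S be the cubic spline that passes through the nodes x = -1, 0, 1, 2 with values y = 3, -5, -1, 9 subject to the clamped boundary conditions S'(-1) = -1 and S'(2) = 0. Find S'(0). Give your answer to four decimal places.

With M_i denoting the second derivative at x_i, h_i = 1, 1, 1, and Δ_i = (y_(i+1) − y_i)/h_i = -8, 4, 10:
  1·M_0 + 4·M_1 + 1·M_2 = 6(Δ_1 - Δ_0) = 72
  1·M_1 + 4·M_2 + 1·M_3 = 6(Δ_2 - Δ_1) = 36
Clamped end conditions give two more equations: 2h_0·M_0 + h_0·M_1 = 6(Δ_0 - S'(-1)) = -42 and h_2·M_2 + 2h_2·M_3 = 6(S'(2) - Δ_2) = -60.
Solving: M_0 = -488/15, M_1 = 346/15, M_2 = 184/15, M_3 = -542/15.
On [0, 1], S'(x) = b_1 + 2c_1·x + 3d_1·x² with b_1 = Δ_1 - h_1(2M_1 + M_2)/6 = -86/15, c_1 = M_1/2 = 173/15, d_1 = (M_2 - M_1)/(6h_1) = -9/5. So S'(0) = -86/15.

-5.7333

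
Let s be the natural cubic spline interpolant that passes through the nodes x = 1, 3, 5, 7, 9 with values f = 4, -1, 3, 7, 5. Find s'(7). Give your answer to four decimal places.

Write m_i for s''(x_i). With h_i = 2, 2, 2, 2 and divided differences Δ_i = -5/2, 2, 2, -1, the continuity of s' gives the tridiagonal system
  2·m_0 + 8·m_1 + 2·m_2 = 6(Δ_1 - Δ_0) = 27
  2·m_1 + 8·m_2 + 2·m_3 = 6(Δ_2 - Δ_1) = 0
  2·m_2 + 8·m_3 + 2·m_4 = 6(Δ_3 - Δ_2) = -18
Natural end conditions: m_0 = m_4 = 0.
Forward elimination and back-substitution give m_0 = 0, m_1 = 387/112, m_2 = -9/28, m_3 = -243/112, m_4 = 0.
On [7, 9], s'(x) = b_3 + 2c_3·(x - 7) + 3d_3·(x - 7)² with b_3 = Δ_3 - h_3(2m_3 + m_4)/6 = 25/56, c_3 = m_3/2 = -243/224, d_3 = (m_4 - m_3)/(6h_3) = 81/448. So s'(7) = 25/56.

0.4464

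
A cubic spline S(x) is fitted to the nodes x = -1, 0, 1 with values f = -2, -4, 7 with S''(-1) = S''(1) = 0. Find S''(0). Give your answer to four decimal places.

With M_i denoting the second derivative at x_i, h_i = 1, 1, and Δ_i = (y_(i+1) − y_i)/h_i = -2, 11:
  1·M_0 + 4·M_1 + 1·M_2 = 6(Δ_1 - Δ_0) = 78
Natural end conditions: M_0 = M_2 = 0.
Solving the tridiagonal system: M_0 = 0, M_1 = 39/2, M_2 = 0.

19.5000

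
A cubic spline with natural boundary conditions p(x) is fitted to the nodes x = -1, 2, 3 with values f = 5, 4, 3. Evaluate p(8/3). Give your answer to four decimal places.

Write M_i for p''(x_i). With h_i = 3, 1 and divided differences Δ_i = -1/3, -1, the continuity of p' gives the tridiagonal system
  3·M_0 + 8·M_1 + 1·M_2 = 6(Δ_1 - Δ_0) = -4
Natural end conditions: M_0 = M_2 = 0.
Solving the tridiagonal system: M_0 = 0, M_1 = -1/2, M_2 = 0.
On [2, 3], p(x) = 4 - 5/6·(x - 2) - 1/4·(x - 2)² + 1/12·(x - 2)³.
With (x - 2) = 2/3: p(8/3) = 272/81.

3.3580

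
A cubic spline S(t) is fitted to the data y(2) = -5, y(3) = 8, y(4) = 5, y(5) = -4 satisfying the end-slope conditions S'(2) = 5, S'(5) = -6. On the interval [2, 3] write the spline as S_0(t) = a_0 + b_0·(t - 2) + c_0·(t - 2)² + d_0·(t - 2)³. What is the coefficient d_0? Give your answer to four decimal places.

-12.3333

With m_i denoting the second derivative at x_i, h_i = 1, 1, 1, and Δ_i = (y_(i+1) − y_i)/h_i = 13, -3, -9:
  1·m_0 + 4·m_1 + 1·m_2 = 6(Δ_1 - Δ_0) = -96
  1·m_1 + 4·m_2 + 1·m_3 = 6(Δ_2 - Δ_1) = -36
Clamped end conditions give two more equations: 2h_0·m_0 + h_0·m_1 = 6(Δ_0 - S'(2)) = 48 and h_2·m_2 + 2h_2·m_3 = 6(S'(5) - Δ_2) = 18.
Solving: m_0 = 122/3, m_1 = -100/3, m_2 = -10/3, m_3 = 32/3.
On [2, 3], with S_0(t) = a_0 + b_0·(t - 2) + c_0·(t - 2)² + d_0·(t - 2)³: c_0 = m_0/2 = 61/3, d_0 = (m_1 - m_0)/(6h_0) = -37/3, b_0 = Δ_0 - h_0(2m_0 + m_1)/6 = 5.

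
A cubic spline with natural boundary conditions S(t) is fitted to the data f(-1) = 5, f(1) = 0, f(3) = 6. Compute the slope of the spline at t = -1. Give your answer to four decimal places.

Let M_i = S''(x_i). Step sizes h_i = 2, 2; slopes of the chords Δ_i = (y_(i+1) - y_i)/h_i = -5/2, 3.
  2·M_0 + 8·M_1 + 2·M_2 = 6(Δ_1 - Δ_0) = 33
Natural end conditions: M_0 = M_2 = 0.
Forward elimination and back-substitution give M_0 = 0, M_1 = 33/8, M_2 = 0.
On [-1, 1], S'(t) = b_0 + 2c_0·(t + 1) + 3d_0·(t + 1)² with b_0 = Δ_0 - h_0(2M_0 + M_1)/6 = -31/8, c_0 = M_0/2 = 0, d_0 = (M_1 - M_0)/(6h_0) = 11/32. So S'(-1) = -31/8.

-3.8750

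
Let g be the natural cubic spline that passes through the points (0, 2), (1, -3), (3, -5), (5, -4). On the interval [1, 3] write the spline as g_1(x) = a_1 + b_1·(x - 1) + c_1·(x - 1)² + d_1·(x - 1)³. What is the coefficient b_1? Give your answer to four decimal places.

Let M_i = g''(x_i). Step sizes h_i = 1, 2, 2; slopes of the chords Δ_i = (y_(i+1) - y_i)/h_i = -5, -1, 1/2.
  1·M_0 + 6·M_1 + 2·M_2 = 6(Δ_1 - Δ_0) = 24
  2·M_1 + 8·M_2 + 2·M_3 = 6(Δ_2 - Δ_1) = 9
Natural end conditions: M_0 = M_3 = 0.
Solving: M_0 = 0, M_1 = 87/22, M_2 = 3/22, M_3 = 0.
On [1, 3], with g_1(x) = a_1 + b_1·(x - 1) + c_1·(x - 1)² + d_1·(x - 1)³: c_1 = M_1/2 = 87/44, d_1 = (M_2 - M_1)/(6h_1) = -7/22, b_1 = Δ_1 - h_1(2M_1 + M_2)/6 = -81/22.

-3.6818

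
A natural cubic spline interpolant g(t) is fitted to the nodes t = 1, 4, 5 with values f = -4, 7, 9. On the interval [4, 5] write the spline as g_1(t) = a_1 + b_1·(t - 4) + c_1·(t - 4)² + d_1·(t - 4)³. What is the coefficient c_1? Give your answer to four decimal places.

With M_i denoting the second derivative at x_i, h_i = 3, 1, and Δ_i = (y_(i+1) − y_i)/h_i = 11/3, 2:
  3·M_0 + 8·M_1 + 1·M_2 = 6(Δ_1 - Δ_0) = -10
Natural end conditions: M_0 = M_2 = 0.
Hence M_0 = 0, M_1 = -5/4, M_2 = 0.
On [4, 5], with g_1(t) = a_1 + b_1·(t - 4) + c_1·(t - 4)² + d_1·(t - 4)³: c_1 = M_1/2 = -5/8, d_1 = (M_2 - M_1)/(6h_1) = 5/24, b_1 = Δ_1 - h_1(2M_1 + M_2)/6 = 29/12.

-0.6250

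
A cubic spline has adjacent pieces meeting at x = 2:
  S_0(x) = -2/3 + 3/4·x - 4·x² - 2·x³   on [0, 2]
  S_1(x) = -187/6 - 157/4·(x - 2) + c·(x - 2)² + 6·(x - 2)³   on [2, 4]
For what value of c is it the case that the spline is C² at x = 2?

-16

S_0''(x) = -8 - 12·x, so S_0''(2) = -32. On the right, S_1''(2) = 2c, so c = -16.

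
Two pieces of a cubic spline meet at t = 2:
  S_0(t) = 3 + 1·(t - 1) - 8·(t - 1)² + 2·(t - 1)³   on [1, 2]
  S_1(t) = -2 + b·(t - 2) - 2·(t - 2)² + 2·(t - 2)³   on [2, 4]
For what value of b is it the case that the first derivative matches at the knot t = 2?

-9

S_0'(t) = 1 - 16·(t - 1) + 6·(t - 1)², so S_0'(2) = -9. On the right, S_1'(2) = b, so b = -9.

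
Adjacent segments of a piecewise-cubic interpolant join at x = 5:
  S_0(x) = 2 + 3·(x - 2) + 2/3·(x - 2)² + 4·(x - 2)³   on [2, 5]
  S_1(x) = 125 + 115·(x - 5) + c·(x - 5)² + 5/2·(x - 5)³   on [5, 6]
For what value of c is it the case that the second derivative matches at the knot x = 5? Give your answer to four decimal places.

S_0''(x) = 4/3 + 24·(x - 2), so S_0''(5) = 220/3. On the right, S_1''(5) = 2c, so c = 110/3.

36.6667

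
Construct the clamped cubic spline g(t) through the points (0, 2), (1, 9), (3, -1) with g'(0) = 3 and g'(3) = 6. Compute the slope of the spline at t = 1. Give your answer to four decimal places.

2.5000

Let M_i = g''(x_i). Step sizes h_i = 1, 2; slopes of the chords Δ_i = (y_(i+1) - y_i)/h_i = 7, -5.
  1·M_0 + 6·M_1 + 2·M_2 = 6(Δ_1 - Δ_0) = -72
Clamped end conditions give two more equations: 2h_0·M_0 + h_0·M_1 = 6(Δ_0 - g'(0)) = 24 and h_1·M_1 + 2h_1·M_2 = 6(g'(3) - Δ_1) = 66.
Forward elimination and back-substitution give M_0 = 25, M_1 = -26, M_2 = 59/2.
On [1, 3], g'(t) = b_1 + 2c_1·(t - 1) + 3d_1·(t - 1)² with b_1 = Δ_1 - h_1(2M_1 + M_2)/6 = 5/2, c_1 = M_1/2 = -13, d_1 = (M_2 - M_1)/(6h_1) = 37/8. So g'(1) = 5/2.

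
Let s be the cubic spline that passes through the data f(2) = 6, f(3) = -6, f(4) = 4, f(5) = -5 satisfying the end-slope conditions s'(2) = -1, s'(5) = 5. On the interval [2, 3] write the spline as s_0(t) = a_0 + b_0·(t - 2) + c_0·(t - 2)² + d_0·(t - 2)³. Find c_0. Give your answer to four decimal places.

-32.8000

Let M_i = s''(x_i). Step sizes h_i = 1, 1, 1; slopes of the chords Δ_i = (y_(i+1) - y_i)/h_i = -12, 10, -9.
  1·M_0 + 4·M_1 + 1·M_2 = 6(Δ_1 - Δ_0) = 132
  1·M_1 + 4·M_2 + 1·M_3 = 6(Δ_2 - Δ_1) = -114
Clamped end conditions give two more equations: 2h_0·M_0 + h_0·M_1 = 6(Δ_0 - s'(2)) = -66 and h_2·M_2 + 2h_2·M_3 = 6(s'(5) - Δ_2) = 84.
Solving: M_0 = -328/5, M_1 = 326/5, M_2 = -316/5, M_3 = 368/5.
On [2, 3], with s_0(t) = a_0 + b_0·(t - 2) + c_0·(t - 2)² + d_0·(t - 2)³: c_0 = M_0/2 = -164/5, d_0 = (M_1 - M_0)/(6h_0) = 109/5, b_0 = Δ_0 - h_0(2M_0 + M_1)/6 = -1.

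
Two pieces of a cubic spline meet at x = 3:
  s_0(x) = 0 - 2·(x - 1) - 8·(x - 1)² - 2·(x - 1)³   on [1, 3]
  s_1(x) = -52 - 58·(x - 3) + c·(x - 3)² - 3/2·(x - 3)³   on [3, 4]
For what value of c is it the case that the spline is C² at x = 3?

s_0''(x) = -16 - 12·(x - 1), so s_0''(3) = -40. On the right, s_1''(3) = 2c, so c = -20.

-20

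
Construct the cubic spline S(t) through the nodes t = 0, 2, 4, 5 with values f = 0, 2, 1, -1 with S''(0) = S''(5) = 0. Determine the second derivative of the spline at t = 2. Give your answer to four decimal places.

-0.8182

Put M_i = S'' at the i-th knot. Here h = (2, 2, 1) and Δ = (1, -1/2, -2), so the interior equations h_(i-1)·M_(i-1) + 2(h_(i-1)+h_i)·M_i + h_i·M_(i+1) = 6(Δ_i − Δ_(i-1)) read
  2·M_0 + 8·M_1 + 2·M_2 = 6(Δ_1 - Δ_0) = -9
  2·M_1 + 6·M_2 + 1·M_3 = 6(Δ_2 - Δ_1) = -9
Natural end conditions: M_0 = M_3 = 0.
Forward elimination and back-substitution give M_0 = 0, M_1 = -9/11, M_2 = -27/22, M_3 = 0.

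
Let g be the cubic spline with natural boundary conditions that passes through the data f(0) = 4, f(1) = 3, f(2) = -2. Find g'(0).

0

Put M_i = g'' at the i-th knot. Here h = (1, 1) and Δ = (-1, -5), so the interior equations h_(i-1)·M_(i-1) + 2(h_(i-1)+h_i)·M_i + h_i·M_(i+1) = 6(Δ_i − Δ_(i-1)) read
  1·M_0 + 4·M_1 + 1·M_2 = 6(Δ_1 - Δ_0) = -24
Natural end conditions: M_0 = M_2 = 0.
Forward elimination and back-substitution give M_0 = 0, M_1 = -6, M_2 = 0.
On [0, 1], g'(x) = b_0 + 2c_0·x + 3d_0·x² with b_0 = Δ_0 - h_0(2M_0 + M_1)/6 = 0, c_0 = M_0/2 = 0, d_0 = (M_1 - M_0)/(6h_0) = -1. So g'(0) = 0.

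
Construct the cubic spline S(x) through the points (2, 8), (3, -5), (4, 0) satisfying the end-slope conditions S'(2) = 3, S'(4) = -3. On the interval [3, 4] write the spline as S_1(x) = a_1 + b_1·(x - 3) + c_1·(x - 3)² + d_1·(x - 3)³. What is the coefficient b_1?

-6

Let m_i = S''(x_i). Step sizes h_i = 1, 1; slopes of the chords Δ_i = (y_(i+1) - y_i)/h_i = -13, 5.
  1·m_0 + 4·m_1 + 1·m_2 = 6(Δ_1 - Δ_0) = 108
Clamped end conditions give two more equations: 2h_0·m_0 + h_0·m_1 = 6(Δ_0 - S'(2)) = -96 and h_1·m_1 + 2h_1·m_2 = 6(S'(4) - Δ_1) = -48.
Forward elimination and back-substitution give m_0 = -78, m_1 = 60, m_2 = -54.
On [3, 4], with S_1(x) = a_1 + b_1·(x - 3) + c_1·(x - 3)² + d_1·(x - 3)³: c_1 = m_1/2 = 30, d_1 = (m_2 - m_1)/(6h_1) = -19, b_1 = Δ_1 - h_1(2m_1 + m_2)/6 = -6.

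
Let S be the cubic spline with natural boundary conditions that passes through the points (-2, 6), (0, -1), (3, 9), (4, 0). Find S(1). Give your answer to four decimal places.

With σ_i denoting the second derivative at x_i, h_i = 2, 3, 1, and Δ_i = (y_(i+1) − y_i)/h_i = -7/2, 10/3, -9:
  2·σ_0 + 10·σ_1 + 3·σ_2 = 6(Δ_1 - Δ_0) = 41
  3·σ_1 + 8·σ_2 + 1·σ_3 = 6(Δ_2 - Δ_1) = -74
Natural end conditions: σ_0 = σ_3 = 0.
Solving the tridiagonal system: σ_0 = 0, σ_1 = 550/71, σ_2 = -863/71, σ_3 = 0.
On [0, 3], S(x) = -1 + 709/426·x + 275/71·x² - 157/142·x³.
With x = 1: S(1) = 731/213.

3.4319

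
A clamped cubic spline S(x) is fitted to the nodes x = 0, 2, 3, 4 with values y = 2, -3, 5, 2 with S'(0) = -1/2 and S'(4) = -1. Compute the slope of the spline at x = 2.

6

With σ_i denoting the second derivative at x_i, h_i = 2, 1, 1, and Δ_i = (y_(i+1) − y_i)/h_i = -5/2, 8, -3:
  2·σ_0 + 6·σ_1 + 1·σ_2 = 6(Δ_1 - Δ_0) = 63
  1·σ_1 + 4·σ_2 + 1·σ_3 = 6(Δ_2 - Δ_1) = -66
Clamped end conditions give two more equations: 2h_0·σ_0 + h_0·σ_1 = 6(Δ_0 - S'(0)) = -12 and h_2·σ_2 + 2h_2·σ_3 = 6(S'(4) - Δ_2) = 12.
Solving the tridiagonal system: σ_0 = -25/2, σ_1 = 19, σ_2 = -26, σ_3 = 19.
On [2, 3], S'(x) = b_1 + 2c_1·(x - 2) + 3d_1·(x - 2)² with b_1 = Δ_1 - h_1(2σ_1 + σ_2)/6 = 6, c_1 = σ_1/2 = 19/2, d_1 = (σ_2 - σ_1)/(6h_1) = -15/2. So S'(2) = 6.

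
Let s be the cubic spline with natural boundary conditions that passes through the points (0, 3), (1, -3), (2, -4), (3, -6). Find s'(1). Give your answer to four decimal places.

-3.2000

Write σ_i for s''(x_i). With h_i = 1, 1, 1 and divided differences Δ_i = -6, -1, -2, the continuity of s' gives the tridiagonal system
  1·σ_0 + 4·σ_1 + 1·σ_2 = 6(Δ_1 - Δ_0) = 30
  1·σ_1 + 4·σ_2 + 1·σ_3 = 6(Δ_2 - Δ_1) = -6
Natural end conditions: σ_0 = σ_3 = 0.
Hence σ_0 = 0, σ_1 = 42/5, σ_2 = -18/5, σ_3 = 0.
On [1, 2], s'(x) = b_1 + 2c_1·(x - 1) + 3d_1·(x - 1)² with b_1 = Δ_1 - h_1(2σ_1 + σ_2)/6 = -16/5, c_1 = σ_1/2 = 21/5, d_1 = (σ_2 - σ_1)/(6h_1) = -2. So s'(1) = -16/5.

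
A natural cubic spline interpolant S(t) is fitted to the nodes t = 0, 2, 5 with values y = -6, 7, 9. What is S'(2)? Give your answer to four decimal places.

Let M_i = S''(x_i). Step sizes h_i = 2, 3; slopes of the chords Δ_i = (y_(i+1) - y_i)/h_i = 13/2, 2/3.
  2·M_0 + 10·M_1 + 3·M_2 = 6(Δ_1 - Δ_0) = -35
Natural end conditions: M_0 = M_2 = 0.
Forward elimination and back-substitution give M_0 = 0, M_1 = -7/2, M_2 = 0.
On [2, 5], S'(t) = b_1 + 2c_1·(t - 2) + 3d_1·(t - 2)² with b_1 = Δ_1 - h_1(2M_1 + M_2)/6 = 25/6, c_1 = M_1/2 = -7/4, d_1 = (M_2 - M_1)/(6h_1) = 7/36. So S'(2) = 25/6.

4.1667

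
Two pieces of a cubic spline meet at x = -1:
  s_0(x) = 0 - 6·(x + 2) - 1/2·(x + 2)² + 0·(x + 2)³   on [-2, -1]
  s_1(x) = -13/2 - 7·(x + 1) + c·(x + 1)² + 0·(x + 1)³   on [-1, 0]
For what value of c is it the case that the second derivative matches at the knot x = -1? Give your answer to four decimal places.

s_0''(x) = -1 + 0·(x + 2), so s_0''(-1) = -1. On the right, s_1''(-1) = 2c, so c = -1/2.

-0.5000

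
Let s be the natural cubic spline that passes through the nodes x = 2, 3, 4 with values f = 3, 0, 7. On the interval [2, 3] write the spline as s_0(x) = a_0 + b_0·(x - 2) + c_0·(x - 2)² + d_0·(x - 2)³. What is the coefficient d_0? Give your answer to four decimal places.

2.5000

Write M_i for s''(x_i). With h_i = 1, 1 and divided differences Δ_i = -3, 7, the continuity of s' gives the tridiagonal system
  1·M_0 + 4·M_1 + 1·M_2 = 6(Δ_1 - Δ_0) = 60
Natural end conditions: M_0 = M_2 = 0.
Forward elimination and back-substitution give M_0 = 0, M_1 = 15, M_2 = 0.
On [2, 3], with s_0(x) = a_0 + b_0·(x - 2) + c_0·(x - 2)² + d_0·(x - 2)³: c_0 = M_0/2 = 0, d_0 = (M_1 - M_0)/(6h_0) = 5/2, b_0 = Δ_0 - h_0(2M_0 + M_1)/6 = -11/2.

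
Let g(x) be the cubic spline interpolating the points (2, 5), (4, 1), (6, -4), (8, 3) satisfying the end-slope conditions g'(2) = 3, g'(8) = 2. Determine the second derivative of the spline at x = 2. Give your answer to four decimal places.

With M_i denoting the second derivative at x_i, h_i = 2, 2, 2, and Δ_i = (y_(i+1) − y_i)/h_i = -2, -5/2, 7/2:
  2·M_0 + 8·M_1 + 2·M_2 = 6(Δ_1 - Δ_0) = -3
  2·M_1 + 8·M_2 + 2·M_3 = 6(Δ_2 - Δ_1) = 36
Clamped end conditions give two more equations: 2h_0·M_0 + h_0·M_1 = 6(Δ_0 - g'(2)) = -30 and h_2·M_2 + 2h_2·M_3 = 6(g'(8) - Δ_2) = -9.
Solving: M_0 = -113/15, M_1 = 1/15, M_2 = 173/30, M_3 = -77/15.

-7.5333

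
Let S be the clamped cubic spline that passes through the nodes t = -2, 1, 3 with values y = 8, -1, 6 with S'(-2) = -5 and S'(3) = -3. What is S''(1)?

Let M_i = S''(x_i). Step sizes h_i = 3, 2; slopes of the chords Δ_i = (y_(i+1) - y_i)/h_i = -3, 7/2.
  3·M_0 + 10·M_1 + 2·M_2 = 6(Δ_1 - Δ_0) = 39
Clamped end conditions give two more equations: 2h_0·M_0 + h_0·M_1 = 6(Δ_0 - S'(-2)) = 12 and h_1·M_1 + 2h_1·M_2 = 6(S'(3) - Δ_1) = -39.
Hence M_0 = -3/2, M_1 = 7, M_2 = -53/4.

7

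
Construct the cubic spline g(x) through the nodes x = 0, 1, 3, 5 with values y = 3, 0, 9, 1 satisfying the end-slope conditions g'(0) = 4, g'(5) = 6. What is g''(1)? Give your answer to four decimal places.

18.0870

With M_i denoting the second derivative at x_i, h_i = 1, 2, 2, and Δ_i = (y_(i+1) − y_i)/h_i = -3, 9/2, -4:
  1·M_0 + 6·M_1 + 2·M_2 = 6(Δ_1 - Δ_0) = 45
  2·M_1 + 8·M_2 + 2·M_3 = 6(Δ_2 - Δ_1) = -51
Clamped end conditions give two more equations: 2h_0·M_0 + h_0·M_1 = 6(Δ_0 - g'(0)) = -42 and h_2·M_2 + 2h_2·M_3 = 6(g'(5) - Δ_2) = 60.
Solving: M_0 = -691/23, M_1 = 416/23, M_2 = -385/23, M_3 = 1075/46.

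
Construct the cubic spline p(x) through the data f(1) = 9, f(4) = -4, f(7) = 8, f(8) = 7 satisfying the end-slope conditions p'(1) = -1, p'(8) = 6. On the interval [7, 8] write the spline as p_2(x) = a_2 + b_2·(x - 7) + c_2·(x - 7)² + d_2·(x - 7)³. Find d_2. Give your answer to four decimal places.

6.0645

Let σ_i = p''(x_i). Step sizes h_i = 3, 3, 1; slopes of the chords Δ_i = (y_(i+1) - y_i)/h_i = -13/3, 4, -1.
  3·σ_0 + 12·σ_1 + 3·σ_2 = 6(Δ_1 - Δ_0) = 50
  3·σ_1 + 8·σ_2 + 1·σ_3 = 6(Δ_2 - Δ_1) = -30
Clamped end conditions give two more equations: 2h_0·σ_0 + h_0·σ_1 = 6(Δ_0 - p'(1)) = -20 and h_2·σ_2 + 2h_2·σ_3 = 6(p'(8) - Δ_2) = 42.
Solving the tridiagonal system: σ_0 = -712/93, σ_1 = 268/31, σ_2 = -318/31, σ_3 = 810/31.
On [7, 8], with p_2(x) = a_2 + b_2·(x - 7) + c_2·(x - 7)² + d_2·(x - 7)³: c_2 = σ_2/2 = -159/31, d_2 = (σ_3 - σ_2)/(6h_2) = 188/31, b_2 = Δ_2 - h_2(2σ_2 + σ_3)/6 = -60/31.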